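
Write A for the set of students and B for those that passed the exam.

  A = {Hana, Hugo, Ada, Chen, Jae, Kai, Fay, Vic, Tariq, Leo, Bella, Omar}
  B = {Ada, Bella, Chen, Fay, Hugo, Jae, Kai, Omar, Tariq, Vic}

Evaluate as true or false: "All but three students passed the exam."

False

Truth condition: |A ∖ B| = 3.
A (the restrictor) = {Hana, Hugo, Ada, Chen, Jae, Kai, Fay, Vic, Tariq, Leo, Bella, Omar}, |A| = 12.
A ∖ B = {Hana, Leo}, so |A ∖ B| = 2.
|A ∖ B| = 2, so the statement is false.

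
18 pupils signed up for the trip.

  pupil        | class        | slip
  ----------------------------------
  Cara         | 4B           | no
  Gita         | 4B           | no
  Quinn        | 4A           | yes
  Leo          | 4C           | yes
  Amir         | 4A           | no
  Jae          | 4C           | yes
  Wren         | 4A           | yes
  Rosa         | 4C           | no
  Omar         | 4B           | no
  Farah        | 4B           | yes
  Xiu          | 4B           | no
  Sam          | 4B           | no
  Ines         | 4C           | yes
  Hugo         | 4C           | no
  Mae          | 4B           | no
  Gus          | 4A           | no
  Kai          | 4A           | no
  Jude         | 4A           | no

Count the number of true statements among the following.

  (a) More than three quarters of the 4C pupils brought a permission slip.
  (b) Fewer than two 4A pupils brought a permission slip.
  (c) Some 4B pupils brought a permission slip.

1

(a) 4C: |A| = 5, |A ∩ B| = 3; needs |A ∩ B| / |A| > 3/4 — false.
(b) 4A: |A| = 6, |A ∩ B| = 2; needs |A ∩ B| < 2 — false.
(c) 4B: |A| = 7, |A ∩ B| = 1; needs A ∩ B ≠ ∅ (|A ∩ B| ≥ 1) — true.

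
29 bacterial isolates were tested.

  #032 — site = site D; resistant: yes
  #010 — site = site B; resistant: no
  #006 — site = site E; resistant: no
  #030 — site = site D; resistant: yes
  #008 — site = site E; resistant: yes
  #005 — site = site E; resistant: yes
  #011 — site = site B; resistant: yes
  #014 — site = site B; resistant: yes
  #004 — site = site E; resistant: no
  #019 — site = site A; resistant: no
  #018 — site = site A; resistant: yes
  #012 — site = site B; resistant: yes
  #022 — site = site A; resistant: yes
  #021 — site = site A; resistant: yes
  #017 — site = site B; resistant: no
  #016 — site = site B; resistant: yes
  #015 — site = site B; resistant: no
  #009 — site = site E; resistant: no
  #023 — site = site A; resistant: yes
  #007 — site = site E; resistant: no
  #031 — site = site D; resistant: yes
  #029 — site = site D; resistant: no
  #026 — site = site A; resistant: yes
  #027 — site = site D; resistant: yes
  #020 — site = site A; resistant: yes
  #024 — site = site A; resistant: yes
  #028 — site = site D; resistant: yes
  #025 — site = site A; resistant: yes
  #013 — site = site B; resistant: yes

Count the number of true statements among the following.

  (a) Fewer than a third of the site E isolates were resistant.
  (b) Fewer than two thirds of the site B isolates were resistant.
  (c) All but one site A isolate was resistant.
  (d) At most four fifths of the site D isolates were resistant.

(a) site E: |A| = 6, |A ∩ B| = 2; needs |A ∩ B| / |A| < 1/3 — false.
(b) site B: |A| = 8, |A ∩ B| = 5; needs |A ∩ B| / |A| < 2/3 — true.
(c) site A: |A| = 9, |A ∩ B| = 8; needs |A ∖ B| = 1 — true.
(d) site D: |A| = 6, |A ∩ B| = 5; needs |A ∩ B| / |A| ≤ 4/5 — false.

2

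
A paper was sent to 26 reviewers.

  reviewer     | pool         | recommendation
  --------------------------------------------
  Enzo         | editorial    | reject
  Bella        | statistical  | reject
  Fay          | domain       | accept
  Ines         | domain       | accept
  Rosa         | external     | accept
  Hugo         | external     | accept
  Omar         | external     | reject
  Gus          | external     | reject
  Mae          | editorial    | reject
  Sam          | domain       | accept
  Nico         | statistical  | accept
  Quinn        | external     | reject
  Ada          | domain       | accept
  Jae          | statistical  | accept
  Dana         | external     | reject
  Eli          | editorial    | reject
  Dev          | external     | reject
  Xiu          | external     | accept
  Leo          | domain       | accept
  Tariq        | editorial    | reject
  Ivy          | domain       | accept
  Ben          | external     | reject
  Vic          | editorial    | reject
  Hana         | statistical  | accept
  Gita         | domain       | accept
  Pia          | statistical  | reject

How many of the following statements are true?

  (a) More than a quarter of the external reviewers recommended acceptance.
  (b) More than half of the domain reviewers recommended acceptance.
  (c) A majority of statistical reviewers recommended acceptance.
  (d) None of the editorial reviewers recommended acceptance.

4

(a) external: |A| = 9, |A ∩ B| = 3; needs |A ∩ B| / |A| > 1/4 — true.
(b) domain: |A| = 7, |A ∩ B| = 7; needs |A ∩ B| > |A ∖ B| — true.
(c) statistical: |A| = 5, |A ∩ B| = 3; needs |A ∩ B| > |A ∖ B| — true.
(d) editorial: |A| = 5, |A ∩ B| = 0; needs A ∩ B = ∅ (|A ∩ B| = 0) — true.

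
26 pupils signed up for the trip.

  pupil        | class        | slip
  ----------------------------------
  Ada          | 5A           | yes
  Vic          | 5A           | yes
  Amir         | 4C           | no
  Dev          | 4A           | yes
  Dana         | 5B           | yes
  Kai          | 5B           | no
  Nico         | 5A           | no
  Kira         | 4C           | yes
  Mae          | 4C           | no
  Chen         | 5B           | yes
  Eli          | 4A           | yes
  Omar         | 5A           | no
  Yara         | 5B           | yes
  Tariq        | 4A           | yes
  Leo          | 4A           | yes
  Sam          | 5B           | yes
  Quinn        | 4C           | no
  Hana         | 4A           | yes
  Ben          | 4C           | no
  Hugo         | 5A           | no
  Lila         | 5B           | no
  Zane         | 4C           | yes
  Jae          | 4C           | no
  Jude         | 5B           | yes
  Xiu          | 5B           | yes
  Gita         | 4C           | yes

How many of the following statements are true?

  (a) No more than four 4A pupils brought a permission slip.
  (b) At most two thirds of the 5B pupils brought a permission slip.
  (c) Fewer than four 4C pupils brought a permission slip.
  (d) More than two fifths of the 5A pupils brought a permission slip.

1

(a) 4A: |A| = 5, |A ∩ B| = 5; needs |A ∩ B| ≤ 4 — false.
(b) 5B: |A| = 8, |A ∩ B| = 6; needs |A ∩ B| / |A| ≤ 2/3 — false.
(c) 4C: |A| = 8, |A ∩ B| = 3; needs |A ∩ B| < 4 — true.
(d) 5A: |A| = 5, |A ∩ B| = 2; needs |A ∩ B| / |A| > 2/5 — false.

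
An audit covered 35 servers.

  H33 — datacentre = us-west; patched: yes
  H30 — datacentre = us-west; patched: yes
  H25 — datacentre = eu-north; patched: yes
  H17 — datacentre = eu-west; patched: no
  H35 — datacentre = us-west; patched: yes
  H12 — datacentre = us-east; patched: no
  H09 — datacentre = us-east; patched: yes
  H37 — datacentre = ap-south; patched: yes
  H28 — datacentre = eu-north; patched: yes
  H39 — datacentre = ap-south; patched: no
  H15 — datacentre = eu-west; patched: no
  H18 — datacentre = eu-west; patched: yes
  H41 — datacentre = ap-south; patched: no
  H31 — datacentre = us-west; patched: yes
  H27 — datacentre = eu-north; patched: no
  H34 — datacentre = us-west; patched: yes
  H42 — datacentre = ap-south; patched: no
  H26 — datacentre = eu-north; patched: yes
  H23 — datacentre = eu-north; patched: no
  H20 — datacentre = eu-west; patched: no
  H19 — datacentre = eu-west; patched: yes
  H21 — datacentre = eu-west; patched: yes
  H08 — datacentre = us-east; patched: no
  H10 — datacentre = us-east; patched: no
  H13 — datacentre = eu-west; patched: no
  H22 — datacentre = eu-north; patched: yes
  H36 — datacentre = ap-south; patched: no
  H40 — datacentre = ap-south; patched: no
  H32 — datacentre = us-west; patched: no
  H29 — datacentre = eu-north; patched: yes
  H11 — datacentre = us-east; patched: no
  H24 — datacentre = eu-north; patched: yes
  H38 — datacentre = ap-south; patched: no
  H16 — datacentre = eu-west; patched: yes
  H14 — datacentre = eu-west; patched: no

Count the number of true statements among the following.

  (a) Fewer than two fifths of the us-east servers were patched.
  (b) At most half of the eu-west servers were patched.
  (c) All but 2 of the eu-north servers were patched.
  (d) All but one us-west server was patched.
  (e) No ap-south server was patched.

4

(a) us-east: |A| = 5, |A ∩ B| = 1; needs |A ∩ B| / |A| < 2/5 — true.
(b) eu-west: |A| = 9, |A ∩ B| = 4; needs |A ∩ B| ≤ |A ∖ B| — true.
(c) eu-north: |A| = 8, |A ∩ B| = 6; needs |A ∖ B| = 2 — true.
(d) us-west: |A| = 6, |A ∩ B| = 5; needs |A ∖ B| = 1 — true.
(e) ap-south: |A| = 7, |A ∩ B| = 1; needs A ∩ B = ∅ (|A ∩ B| = 0) — false.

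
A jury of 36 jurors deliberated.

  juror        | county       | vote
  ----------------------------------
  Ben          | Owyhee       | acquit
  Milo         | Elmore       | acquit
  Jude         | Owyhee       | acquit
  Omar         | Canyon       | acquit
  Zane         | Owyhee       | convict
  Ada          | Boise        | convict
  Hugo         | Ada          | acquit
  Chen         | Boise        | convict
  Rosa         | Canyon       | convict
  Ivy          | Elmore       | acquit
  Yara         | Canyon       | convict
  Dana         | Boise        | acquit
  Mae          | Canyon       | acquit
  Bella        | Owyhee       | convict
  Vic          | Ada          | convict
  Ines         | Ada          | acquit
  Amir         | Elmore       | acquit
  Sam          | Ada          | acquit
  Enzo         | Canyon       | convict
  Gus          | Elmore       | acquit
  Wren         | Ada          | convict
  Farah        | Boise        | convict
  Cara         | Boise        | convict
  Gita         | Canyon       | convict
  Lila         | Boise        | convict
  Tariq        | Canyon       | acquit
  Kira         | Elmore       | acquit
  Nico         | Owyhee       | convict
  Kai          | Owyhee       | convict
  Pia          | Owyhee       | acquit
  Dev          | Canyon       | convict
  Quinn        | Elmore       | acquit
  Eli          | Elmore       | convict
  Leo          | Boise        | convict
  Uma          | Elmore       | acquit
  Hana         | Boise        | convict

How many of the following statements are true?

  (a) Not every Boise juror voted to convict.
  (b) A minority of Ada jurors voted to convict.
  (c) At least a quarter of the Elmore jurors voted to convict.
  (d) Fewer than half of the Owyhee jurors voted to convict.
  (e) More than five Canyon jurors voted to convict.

(a) Boise: |A| = 8, |A ∩ B| = 7; needs A ⊄ B (|A ∖ B| ≥ 1) — true.
(b) Ada: |A| = 5, |A ∩ B| = 2; needs |A ∩ B| < |A ∖ B| — true.
(c) Elmore: |A| = 8, |A ∩ B| = 1; needs |A ∩ B| / |A| ≥ 1/4 — false.
(d) Owyhee: |A| = 7, |A ∩ B| = 4; needs |A ∩ B| < |A ∖ B| — false.
(e) Canyon: |A| = 8, |A ∩ B| = 5; needs |A ∩ B| > 5 — false.

2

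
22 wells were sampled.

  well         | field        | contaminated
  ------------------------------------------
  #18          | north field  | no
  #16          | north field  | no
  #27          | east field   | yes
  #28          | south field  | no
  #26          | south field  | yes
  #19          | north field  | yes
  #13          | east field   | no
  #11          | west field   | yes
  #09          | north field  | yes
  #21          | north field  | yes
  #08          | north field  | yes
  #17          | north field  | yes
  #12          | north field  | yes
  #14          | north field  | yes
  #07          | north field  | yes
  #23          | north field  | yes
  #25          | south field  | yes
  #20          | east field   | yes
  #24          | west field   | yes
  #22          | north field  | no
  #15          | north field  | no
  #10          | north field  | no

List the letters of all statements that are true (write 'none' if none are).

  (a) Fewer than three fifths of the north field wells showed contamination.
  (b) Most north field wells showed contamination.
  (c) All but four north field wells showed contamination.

|A| = 14, |A ∩ B| = 9, |A ∖ B| = 5.
(a) |A ∩ B| / |A| < 3/5: fails.
(b) |A ∩ B| > |A ∖ B|: holds.
(c) |A ∖ B| = 4: fails.

(b)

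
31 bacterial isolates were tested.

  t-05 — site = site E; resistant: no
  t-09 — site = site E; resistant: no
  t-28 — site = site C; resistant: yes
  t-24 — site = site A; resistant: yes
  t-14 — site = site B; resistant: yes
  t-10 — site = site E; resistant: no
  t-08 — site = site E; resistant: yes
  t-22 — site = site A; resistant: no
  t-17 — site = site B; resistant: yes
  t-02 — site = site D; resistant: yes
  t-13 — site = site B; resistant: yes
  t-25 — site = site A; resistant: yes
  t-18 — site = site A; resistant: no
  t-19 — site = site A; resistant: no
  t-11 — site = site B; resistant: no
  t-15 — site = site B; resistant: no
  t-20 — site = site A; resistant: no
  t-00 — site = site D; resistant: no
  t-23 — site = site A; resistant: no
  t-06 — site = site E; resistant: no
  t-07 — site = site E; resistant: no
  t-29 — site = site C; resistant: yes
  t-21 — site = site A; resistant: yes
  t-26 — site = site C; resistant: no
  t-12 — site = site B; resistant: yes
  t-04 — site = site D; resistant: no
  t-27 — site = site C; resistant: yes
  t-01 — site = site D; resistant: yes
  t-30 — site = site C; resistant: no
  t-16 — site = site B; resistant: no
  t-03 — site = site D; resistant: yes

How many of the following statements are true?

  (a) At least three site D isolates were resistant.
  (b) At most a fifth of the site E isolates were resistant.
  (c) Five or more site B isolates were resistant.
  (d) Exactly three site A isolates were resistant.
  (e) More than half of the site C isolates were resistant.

(a) site D: |A| = 5, |A ∩ B| = 3; needs |A ∩ B| ≥ 3 — true.
(b) site E: |A| = 6, |A ∩ B| = 1; needs |A ∩ B| / |A| ≤ 1/5 — true.
(c) site B: |A| = 7, |A ∩ B| = 4; needs |A ∩ B| ≥ 5 — false.
(d) site A: |A| = 8, |A ∩ B| = 3; needs |A ∩ B| = 3 — true.
(e) site C: |A| = 5, |A ∩ B| = 3; needs |A ∩ B| > |A ∖ B| — true.

4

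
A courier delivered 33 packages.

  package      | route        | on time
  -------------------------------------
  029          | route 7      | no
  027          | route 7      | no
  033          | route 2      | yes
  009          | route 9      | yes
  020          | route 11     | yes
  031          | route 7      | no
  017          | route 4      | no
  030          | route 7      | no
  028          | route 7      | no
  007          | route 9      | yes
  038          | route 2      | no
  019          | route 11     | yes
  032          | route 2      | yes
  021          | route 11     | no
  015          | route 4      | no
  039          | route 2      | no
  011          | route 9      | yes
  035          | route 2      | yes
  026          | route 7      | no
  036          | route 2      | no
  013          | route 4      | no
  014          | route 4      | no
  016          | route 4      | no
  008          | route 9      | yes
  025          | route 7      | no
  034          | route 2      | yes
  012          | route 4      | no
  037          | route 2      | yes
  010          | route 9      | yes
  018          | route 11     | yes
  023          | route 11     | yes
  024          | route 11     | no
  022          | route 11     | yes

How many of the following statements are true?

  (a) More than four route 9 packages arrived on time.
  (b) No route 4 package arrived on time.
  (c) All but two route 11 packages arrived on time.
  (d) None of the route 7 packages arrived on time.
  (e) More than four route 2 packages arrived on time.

(a) route 9: |A| = 5, |A ∩ B| = 5; needs |A ∩ B| > 4 — true.
(b) route 4: |A| = 6, |A ∩ B| = 0; needs A ∩ B = ∅ (|A ∩ B| = 0) — true.
(c) route 11: |A| = 7, |A ∩ B| = 5; needs |A ∖ B| = 2 — true.
(d) route 7: |A| = 7, |A ∩ B| = 0; needs A ∩ B = ∅ (|A ∩ B| = 0) — true.
(e) route 2: |A| = 8, |A ∩ B| = 5; needs |A ∩ B| > 4 — true.

5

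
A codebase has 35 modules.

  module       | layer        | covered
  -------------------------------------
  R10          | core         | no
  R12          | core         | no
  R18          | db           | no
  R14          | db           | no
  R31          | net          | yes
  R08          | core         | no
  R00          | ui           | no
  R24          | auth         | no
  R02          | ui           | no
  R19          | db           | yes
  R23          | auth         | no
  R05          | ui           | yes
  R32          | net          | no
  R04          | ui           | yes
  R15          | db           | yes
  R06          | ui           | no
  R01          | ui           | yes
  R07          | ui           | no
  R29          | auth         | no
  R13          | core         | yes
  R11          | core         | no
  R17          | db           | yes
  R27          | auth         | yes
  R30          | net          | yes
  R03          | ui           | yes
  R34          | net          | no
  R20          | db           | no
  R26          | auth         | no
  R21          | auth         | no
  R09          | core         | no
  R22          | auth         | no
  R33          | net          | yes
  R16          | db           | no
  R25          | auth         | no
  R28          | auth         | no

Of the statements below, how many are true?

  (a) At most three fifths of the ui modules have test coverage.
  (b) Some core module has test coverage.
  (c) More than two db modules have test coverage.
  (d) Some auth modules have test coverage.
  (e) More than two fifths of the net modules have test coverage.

(a) ui: |A| = 8, |A ∩ B| = 4; needs |A ∩ B| / |A| ≤ 3/5 — true.
(b) core: |A| = 6, |A ∩ B| = 1; needs A ∩ B ≠ ∅ (|A ∩ B| ≥ 1) — true.
(c) db: |A| = 7, |A ∩ B| = 3; needs |A ∩ B| > 2 — true.
(d) auth: |A| = 9, |A ∩ B| = 1; needs A ∩ B ≠ ∅ (|A ∩ B| ≥ 1) — true.
(e) net: |A| = 5, |A ∩ B| = 3; needs |A ∩ B| / |A| > 2/5 — true.

5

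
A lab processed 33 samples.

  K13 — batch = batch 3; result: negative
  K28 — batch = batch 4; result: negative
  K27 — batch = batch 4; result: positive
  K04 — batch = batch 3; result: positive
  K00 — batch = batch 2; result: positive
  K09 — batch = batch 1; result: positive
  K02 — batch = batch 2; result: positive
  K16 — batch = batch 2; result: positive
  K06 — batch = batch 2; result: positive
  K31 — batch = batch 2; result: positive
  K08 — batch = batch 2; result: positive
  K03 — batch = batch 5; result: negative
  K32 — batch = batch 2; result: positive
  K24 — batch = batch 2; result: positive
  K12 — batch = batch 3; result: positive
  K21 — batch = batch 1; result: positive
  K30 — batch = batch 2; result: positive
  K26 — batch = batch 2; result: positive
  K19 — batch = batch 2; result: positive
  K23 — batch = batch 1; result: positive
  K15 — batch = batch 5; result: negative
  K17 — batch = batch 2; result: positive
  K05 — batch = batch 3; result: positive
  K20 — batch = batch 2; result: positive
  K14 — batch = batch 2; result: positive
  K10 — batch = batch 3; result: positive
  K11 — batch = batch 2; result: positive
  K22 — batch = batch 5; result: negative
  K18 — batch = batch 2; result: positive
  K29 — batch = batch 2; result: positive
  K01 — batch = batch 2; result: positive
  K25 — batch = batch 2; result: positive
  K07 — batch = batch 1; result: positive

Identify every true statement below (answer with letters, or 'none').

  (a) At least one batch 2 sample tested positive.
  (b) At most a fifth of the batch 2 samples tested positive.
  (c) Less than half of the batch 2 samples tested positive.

|A| = 19, |A ∩ B| = 19, |A ∖ B| = 0.
(a) A ∩ B ≠ ∅ (|A ∩ B| ≥ 1): holds.
(b) |A ∩ B| / |A| ≤ 1/5: fails.
(c) |A ∩ B| < |A ∖ B|: fails.

(a)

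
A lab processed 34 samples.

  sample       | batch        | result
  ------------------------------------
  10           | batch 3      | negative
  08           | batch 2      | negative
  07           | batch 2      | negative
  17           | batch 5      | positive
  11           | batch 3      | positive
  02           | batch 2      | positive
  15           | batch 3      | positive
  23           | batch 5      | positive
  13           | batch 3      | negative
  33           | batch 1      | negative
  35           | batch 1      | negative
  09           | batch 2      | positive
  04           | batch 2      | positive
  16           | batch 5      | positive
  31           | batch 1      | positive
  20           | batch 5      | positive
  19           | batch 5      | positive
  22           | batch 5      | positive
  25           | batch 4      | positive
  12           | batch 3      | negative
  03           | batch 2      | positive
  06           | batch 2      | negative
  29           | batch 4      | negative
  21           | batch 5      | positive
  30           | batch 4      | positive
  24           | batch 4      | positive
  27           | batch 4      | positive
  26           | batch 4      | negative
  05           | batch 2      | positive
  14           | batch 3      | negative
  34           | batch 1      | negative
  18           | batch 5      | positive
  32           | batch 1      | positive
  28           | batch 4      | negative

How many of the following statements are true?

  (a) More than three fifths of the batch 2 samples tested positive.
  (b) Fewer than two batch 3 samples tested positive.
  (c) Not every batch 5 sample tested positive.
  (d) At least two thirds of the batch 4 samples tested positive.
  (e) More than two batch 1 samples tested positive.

(a) batch 2: |A| = 8, |A ∩ B| = 5; needs |A ∩ B| / |A| > 3/5 — true.
(b) batch 3: |A| = 6, |A ∩ B| = 2; needs |A ∩ B| < 2 — false.
(c) batch 5: |A| = 8, |A ∩ B| = 8; needs A ⊄ B (|A ∖ B| ≥ 1) — false.
(d) batch 4: |A| = 7, |A ∩ B| = 4; needs |A ∩ B| / |A| ≥ 2/3 — false.
(e) batch 1: |A| = 5, |A ∩ B| = 2; needs |A ∩ B| > 2 — false.

1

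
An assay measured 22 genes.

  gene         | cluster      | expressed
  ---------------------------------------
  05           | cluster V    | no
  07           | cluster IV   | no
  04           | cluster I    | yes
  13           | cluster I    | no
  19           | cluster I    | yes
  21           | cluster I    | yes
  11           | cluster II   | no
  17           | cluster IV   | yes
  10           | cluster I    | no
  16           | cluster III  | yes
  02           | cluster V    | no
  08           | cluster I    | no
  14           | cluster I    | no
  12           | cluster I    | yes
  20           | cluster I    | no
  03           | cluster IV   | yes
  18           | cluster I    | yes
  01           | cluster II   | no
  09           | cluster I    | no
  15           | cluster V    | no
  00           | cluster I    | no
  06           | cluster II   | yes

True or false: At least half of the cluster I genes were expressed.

Truth condition: |A ∩ B| ≥ |A ∖ B|.
A (the restrictor) = {04, 13, 19, 21, 10, 08, 14, 12, 20, 18, 09, 00}, |A| = 12.
A ∩ B = {04, 19, 21, 12, 18}, so |A ∩ B| = 5.
A ∖ B = {13, 10, 08, 14, 20, 09, 00}, so |A ∖ B| = 7.
5 < 7, so the statement is false.

False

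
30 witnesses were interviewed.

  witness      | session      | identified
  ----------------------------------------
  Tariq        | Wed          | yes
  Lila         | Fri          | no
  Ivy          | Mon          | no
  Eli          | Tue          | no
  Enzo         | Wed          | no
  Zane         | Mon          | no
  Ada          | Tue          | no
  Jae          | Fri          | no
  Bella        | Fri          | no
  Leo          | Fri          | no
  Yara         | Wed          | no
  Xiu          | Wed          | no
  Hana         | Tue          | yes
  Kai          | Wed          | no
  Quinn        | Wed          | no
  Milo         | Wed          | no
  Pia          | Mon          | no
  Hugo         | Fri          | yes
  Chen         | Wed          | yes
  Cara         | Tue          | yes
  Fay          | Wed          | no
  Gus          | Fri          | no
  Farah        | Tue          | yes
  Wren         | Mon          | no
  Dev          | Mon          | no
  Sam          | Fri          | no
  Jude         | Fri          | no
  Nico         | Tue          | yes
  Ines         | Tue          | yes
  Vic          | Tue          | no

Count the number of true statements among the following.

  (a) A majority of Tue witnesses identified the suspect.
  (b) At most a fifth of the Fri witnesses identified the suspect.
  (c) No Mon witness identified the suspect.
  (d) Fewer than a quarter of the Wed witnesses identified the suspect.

(a) Tue: |A| = 8, |A ∩ B| = 5; needs |A ∩ B| > |A ∖ B| — true.
(b) Fri: |A| = 8, |A ∩ B| = 1; needs |A ∩ B| / |A| ≤ 1/5 — true.
(c) Mon: |A| = 5, |A ∩ B| = 0; needs A ∩ B = ∅ (|A ∩ B| = 0) — true.
(d) Wed: |A| = 9, |A ∩ B| = 2; needs |A ∩ B| / |A| < 1/4 — true.

4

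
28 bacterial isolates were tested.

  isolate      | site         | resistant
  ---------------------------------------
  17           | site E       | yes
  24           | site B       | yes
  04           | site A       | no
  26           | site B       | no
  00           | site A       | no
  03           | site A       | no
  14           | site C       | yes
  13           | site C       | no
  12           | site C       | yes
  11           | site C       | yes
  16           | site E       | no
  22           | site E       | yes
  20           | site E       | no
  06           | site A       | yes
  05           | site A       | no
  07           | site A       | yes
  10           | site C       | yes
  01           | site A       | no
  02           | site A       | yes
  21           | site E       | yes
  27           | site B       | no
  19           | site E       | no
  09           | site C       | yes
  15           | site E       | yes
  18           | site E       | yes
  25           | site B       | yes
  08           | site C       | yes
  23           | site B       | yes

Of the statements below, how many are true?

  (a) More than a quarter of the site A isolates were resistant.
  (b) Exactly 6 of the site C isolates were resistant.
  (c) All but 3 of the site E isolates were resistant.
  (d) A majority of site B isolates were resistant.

(a) site A: |A| = 8, |A ∩ B| = 3; needs |A ∩ B| / |A| > 1/4 — true.
(b) site C: |A| = 7, |A ∩ B| = 6; needs |A ∩ B| = 6 — true.
(c) site E: |A| = 8, |A ∩ B| = 5; needs |A ∖ B| = 3 — true.
(d) site B: |A| = 5, |A ∩ B| = 3; needs |A ∩ B| > |A ∖ B| — true.

4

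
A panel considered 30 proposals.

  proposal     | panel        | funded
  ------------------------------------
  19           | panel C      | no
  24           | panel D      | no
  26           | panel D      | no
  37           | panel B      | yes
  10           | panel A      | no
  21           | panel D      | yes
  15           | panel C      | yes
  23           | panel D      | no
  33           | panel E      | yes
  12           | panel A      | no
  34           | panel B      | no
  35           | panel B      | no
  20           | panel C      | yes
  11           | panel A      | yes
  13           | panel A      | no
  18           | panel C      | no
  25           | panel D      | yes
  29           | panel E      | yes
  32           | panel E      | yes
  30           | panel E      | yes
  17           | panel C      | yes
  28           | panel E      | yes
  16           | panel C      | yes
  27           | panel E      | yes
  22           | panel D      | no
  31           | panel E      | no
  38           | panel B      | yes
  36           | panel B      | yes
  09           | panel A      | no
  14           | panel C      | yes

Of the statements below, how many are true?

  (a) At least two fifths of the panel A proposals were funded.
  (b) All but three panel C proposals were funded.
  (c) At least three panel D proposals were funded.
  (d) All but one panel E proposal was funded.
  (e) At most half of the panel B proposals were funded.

(a) panel A: |A| = 5, |A ∩ B| = 1; needs |A ∩ B| / |A| ≥ 2/5 — false.
(b) panel C: |A| = 7, |A ∩ B| = 5; needs |A ∖ B| = 3 — false.
(c) panel D: |A| = 6, |A ∩ B| = 2; needs |A ∩ B| ≥ 3 — false.
(d) panel E: |A| = 7, |A ∩ B| = 6; needs |A ∖ B| = 1 — true.
(e) panel B: |A| = 5, |A ∩ B| = 3; needs |A ∩ B| ≤ |A ∖ B| — false.

1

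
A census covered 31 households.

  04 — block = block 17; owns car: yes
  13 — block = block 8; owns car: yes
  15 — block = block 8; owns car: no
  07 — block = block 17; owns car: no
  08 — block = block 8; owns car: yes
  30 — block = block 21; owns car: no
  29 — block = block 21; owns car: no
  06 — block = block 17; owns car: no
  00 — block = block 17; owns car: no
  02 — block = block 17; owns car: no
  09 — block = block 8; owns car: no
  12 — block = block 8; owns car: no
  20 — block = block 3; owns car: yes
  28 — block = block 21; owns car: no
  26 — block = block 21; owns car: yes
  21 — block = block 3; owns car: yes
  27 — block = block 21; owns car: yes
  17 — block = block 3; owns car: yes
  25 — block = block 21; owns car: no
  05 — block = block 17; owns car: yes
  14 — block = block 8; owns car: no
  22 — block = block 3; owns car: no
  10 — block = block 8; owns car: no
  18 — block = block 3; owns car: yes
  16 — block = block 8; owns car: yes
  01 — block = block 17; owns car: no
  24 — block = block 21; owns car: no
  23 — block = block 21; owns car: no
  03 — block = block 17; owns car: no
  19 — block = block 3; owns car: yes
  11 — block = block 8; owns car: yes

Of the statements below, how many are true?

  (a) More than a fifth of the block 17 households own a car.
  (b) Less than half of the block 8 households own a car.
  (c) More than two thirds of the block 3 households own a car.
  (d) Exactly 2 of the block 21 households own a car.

(a) block 17: |A| = 8, |A ∩ B| = 2; needs |A ∩ B| / |A| > 1/5 — true.
(b) block 8: |A| = 9, |A ∩ B| = 4; needs |A ∩ B| < |A ∖ B| — true.
(c) block 3: |A| = 6, |A ∩ B| = 5; needs |A ∩ B| / |A| > 2/3 — true.
(d) block 21: |A| = 8, |A ∩ B| = 2; needs |A ∩ B| = 2 — true.

4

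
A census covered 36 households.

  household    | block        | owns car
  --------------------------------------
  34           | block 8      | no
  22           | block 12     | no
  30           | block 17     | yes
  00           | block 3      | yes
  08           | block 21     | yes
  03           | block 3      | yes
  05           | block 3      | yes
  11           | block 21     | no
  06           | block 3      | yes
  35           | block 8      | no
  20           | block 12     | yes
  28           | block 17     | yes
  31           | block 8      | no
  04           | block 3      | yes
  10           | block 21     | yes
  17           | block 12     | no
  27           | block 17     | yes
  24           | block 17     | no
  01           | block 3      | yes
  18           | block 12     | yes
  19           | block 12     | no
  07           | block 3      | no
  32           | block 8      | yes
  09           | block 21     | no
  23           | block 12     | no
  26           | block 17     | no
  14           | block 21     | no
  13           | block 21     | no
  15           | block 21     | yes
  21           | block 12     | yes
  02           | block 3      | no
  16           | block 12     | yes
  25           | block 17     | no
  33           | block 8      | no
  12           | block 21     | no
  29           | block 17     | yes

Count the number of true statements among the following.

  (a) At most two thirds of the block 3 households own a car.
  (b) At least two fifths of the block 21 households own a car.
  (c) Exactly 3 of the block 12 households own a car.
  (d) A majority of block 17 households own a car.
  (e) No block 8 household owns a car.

1

(a) block 3: |A| = 8, |A ∩ B| = 6; needs |A ∩ B| / |A| ≤ 2/3 — false.
(b) block 21: |A| = 8, |A ∩ B| = 3; needs |A ∩ B| / |A| ≥ 2/5 — false.
(c) block 12: |A| = 8, |A ∩ B| = 4; needs |A ∩ B| = 3 — false.
(d) block 17: |A| = 7, |A ∩ B| = 4; needs |A ∩ B| > |A ∖ B| — true.
(e) block 8: |A| = 5, |A ∩ B| = 1; needs A ∩ B = ∅ (|A ∩ B| = 0) — false.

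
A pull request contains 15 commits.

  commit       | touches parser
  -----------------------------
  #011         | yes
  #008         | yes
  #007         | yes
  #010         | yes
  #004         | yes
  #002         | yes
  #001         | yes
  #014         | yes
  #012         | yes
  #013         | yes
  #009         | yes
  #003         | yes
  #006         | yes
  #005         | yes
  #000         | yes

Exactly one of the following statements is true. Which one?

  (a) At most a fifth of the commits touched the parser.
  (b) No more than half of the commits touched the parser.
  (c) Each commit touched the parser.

|A| = 15, |A ∩ B| = 15, |A ∖ B| = 0.
(a) requires |A ∩ B| / |A| ≤ 1/5: false.
(b) requires |A ∩ B| ≤ |A ∖ B|: false.
(c) requires A ⊆ B, i.e. every element of A is in B (|A ∖ B| = 0): true.

(c)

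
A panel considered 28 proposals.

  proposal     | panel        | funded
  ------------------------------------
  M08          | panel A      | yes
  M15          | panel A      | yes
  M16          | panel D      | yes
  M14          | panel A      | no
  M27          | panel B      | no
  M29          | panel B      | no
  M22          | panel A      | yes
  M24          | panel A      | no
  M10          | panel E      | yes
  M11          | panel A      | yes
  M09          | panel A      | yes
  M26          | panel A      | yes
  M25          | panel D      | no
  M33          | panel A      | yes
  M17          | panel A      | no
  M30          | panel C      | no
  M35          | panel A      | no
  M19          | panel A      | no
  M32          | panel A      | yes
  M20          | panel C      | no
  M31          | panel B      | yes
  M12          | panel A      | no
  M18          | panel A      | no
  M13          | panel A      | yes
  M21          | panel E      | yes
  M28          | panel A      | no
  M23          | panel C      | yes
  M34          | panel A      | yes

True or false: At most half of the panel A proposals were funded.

'At most half of the panel A proposals were funded' holds iff |A ∩ B| ≤ |A ∖ B|.
|A| = 18, |A ∩ B| = 10, |A ∖ B| = 8.
10 > 8, so the statement is false.

False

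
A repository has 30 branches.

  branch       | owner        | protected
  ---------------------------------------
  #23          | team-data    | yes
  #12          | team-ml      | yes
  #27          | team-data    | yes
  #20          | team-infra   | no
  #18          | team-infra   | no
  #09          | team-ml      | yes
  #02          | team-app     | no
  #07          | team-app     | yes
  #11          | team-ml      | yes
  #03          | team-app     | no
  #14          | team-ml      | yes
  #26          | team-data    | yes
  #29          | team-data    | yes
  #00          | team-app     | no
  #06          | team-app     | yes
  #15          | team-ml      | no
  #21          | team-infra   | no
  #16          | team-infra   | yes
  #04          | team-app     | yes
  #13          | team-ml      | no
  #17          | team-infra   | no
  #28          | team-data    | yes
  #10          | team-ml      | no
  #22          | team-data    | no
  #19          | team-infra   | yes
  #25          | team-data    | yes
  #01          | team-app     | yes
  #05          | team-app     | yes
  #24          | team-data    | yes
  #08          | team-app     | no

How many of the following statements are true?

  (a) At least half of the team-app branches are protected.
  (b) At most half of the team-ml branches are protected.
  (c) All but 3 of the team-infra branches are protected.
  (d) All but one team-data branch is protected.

2

(a) team-app: |A| = 9, |A ∩ B| = 5; needs |A ∩ B| ≥ |A ∖ B| — true.
(b) team-ml: |A| = 7, |A ∩ B| = 4; needs |A ∩ B| ≤ |A ∖ B| — false.
(c) team-infra: |A| = 6, |A ∩ B| = 2; needs |A ∖ B| = 3 — false.
(d) team-data: |A| = 8, |A ∩ B| = 7; needs |A ∖ B| = 1 — true.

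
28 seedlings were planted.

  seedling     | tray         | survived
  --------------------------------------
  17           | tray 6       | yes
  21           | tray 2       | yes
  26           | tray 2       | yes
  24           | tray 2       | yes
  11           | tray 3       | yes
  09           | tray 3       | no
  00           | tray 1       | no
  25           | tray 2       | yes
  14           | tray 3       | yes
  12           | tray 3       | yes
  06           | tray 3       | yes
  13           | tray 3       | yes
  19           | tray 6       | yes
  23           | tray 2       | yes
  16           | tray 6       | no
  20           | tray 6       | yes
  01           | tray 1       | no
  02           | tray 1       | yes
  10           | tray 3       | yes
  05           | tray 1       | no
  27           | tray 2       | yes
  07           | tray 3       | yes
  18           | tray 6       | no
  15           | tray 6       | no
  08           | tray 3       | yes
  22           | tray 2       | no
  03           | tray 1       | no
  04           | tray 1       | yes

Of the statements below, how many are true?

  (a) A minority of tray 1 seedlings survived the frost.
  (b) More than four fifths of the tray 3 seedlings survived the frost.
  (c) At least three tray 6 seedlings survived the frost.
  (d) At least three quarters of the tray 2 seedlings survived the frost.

(a) tray 1: |A| = 6, |A ∩ B| = 2; needs |A ∩ B| < |A ∖ B| — true.
(b) tray 3: |A| = 9, |A ∩ B| = 8; needs |A ∩ B| / |A| > 4/5 — true.
(c) tray 6: |A| = 6, |A ∩ B| = 3; needs |A ∩ B| ≥ 3 — true.
(d) tray 2: |A| = 7, |A ∩ B| = 6; needs |A ∩ B| / |A| ≥ 3/4 — true.

4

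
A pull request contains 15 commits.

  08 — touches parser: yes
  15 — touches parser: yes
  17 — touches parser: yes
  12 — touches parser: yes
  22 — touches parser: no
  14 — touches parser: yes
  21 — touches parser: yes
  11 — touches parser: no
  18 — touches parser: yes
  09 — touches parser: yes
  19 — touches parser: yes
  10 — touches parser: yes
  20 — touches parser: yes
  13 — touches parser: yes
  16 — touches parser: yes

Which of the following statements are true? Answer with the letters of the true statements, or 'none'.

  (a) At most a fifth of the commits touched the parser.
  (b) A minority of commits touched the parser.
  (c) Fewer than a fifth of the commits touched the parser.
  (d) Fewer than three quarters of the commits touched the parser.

|A| = 15, |A ∩ B| = 13, |A ∖ B| = 2.
(a) |A ∩ B| / |A| ≤ 1/5: fails.
(b) |A ∩ B| < |A ∖ B|: fails.
(c) |A ∩ B| / |A| < 1/5: fails.
(d) |A ∩ B| / |A| < 3/4: fails.

none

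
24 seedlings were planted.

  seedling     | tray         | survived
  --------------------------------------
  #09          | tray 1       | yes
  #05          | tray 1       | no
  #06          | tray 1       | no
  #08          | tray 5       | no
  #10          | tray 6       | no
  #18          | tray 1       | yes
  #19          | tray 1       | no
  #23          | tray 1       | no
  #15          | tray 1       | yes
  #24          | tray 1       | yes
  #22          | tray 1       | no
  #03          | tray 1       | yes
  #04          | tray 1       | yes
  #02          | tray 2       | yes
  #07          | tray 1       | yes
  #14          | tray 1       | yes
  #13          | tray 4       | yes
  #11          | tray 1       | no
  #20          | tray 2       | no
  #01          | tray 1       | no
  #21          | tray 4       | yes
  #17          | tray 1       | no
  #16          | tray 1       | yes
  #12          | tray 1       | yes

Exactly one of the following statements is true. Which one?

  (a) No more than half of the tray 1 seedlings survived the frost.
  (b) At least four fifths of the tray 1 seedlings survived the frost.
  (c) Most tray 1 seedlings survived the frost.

(c)

|A| = 18, |A ∩ B| = 10, |A ∖ B| = 8.
(a) requires |A ∩ B| ≤ |A ∖ B|: false.
(b) requires |A ∩ B| / |A| ≥ 4/5: false.
(c) requires |A ∩ B| > |A ∖ B|: true.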